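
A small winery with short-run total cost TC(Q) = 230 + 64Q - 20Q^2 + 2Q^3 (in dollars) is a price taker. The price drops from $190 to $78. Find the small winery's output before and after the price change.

MC = 64 - 40Q + 6Q^2; the shutdown threshold is min AVC = $14 (at Q = 5).
With P = $190 above the shutdown price, P = MC gives Q = 9.
At P = $78 ≥ min AVC, set P = MC: Q = 7. The firm stays open but cuts output.

Output falls from 9 to 7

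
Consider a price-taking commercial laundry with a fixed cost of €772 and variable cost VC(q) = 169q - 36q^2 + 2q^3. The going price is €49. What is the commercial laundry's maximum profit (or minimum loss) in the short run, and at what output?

AVC = 169 - 36q + 2q^2 has its minimum €7 at q = 9; price €49 clears that bar, so the firm operates.
MC = 169 - 72q + 6q^2. Setting P = MC and taking the root on the rising branch gives q* = 10.
TR = 49·10 = 490. TC = 772 + 90 = 862. Profit = 490 − 862 = -€372.
By producing, the firm covers all variable cost plus €400 of fixed cost; shutting down would lose the full €772.

Profit = -€372 at q = 10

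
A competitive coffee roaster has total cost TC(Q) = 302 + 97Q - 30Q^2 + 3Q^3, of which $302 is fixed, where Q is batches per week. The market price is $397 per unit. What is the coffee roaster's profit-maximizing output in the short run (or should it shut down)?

From TC, MC = TC'(Q) = 97 - 60Q + 9Q^2 and AVC = VC/Q = 97 - 30Q + 3Q^2.
AVC is minimized where dAVC/dQ = -30 + 6Q = 0, at Q = 5; min AVC = 97 - 30·5 + 3·5^2 = $22.
Since P = $397 ≥ min AVC = $22, price covers variable cost and the firm should produce.
Set P = MC: 397 = 97 - 60Q + 9Q^2 → -300 - 60Q + 9Q^2 = 0. The roots are Q = -10/3 and Q = 10; the profit-maximizing output is on the rising part of MC, so Q* = 10.
Check: AVC at Q = 10 is $97 ≤ P, so revenue covers variable cost.
Profit = P·Q − TC = 397·10 − 1272 = $2698.

Produce at Q = 10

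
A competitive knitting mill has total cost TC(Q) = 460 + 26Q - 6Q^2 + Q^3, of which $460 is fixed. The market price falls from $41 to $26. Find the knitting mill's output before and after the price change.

AVC = 26 - 6Q + Q^2, minimized at Q = 3 where min AVC = $17. MC = 26 - 12Q + 3Q^2.
At P = $41 ≥ min AVC, set P = MC on the rising branch: Q = 5.
At P = $26 ≥ min AVC, set P = MC: Q = 4. The firm stays open but cuts output.

Output falls from 5 to 4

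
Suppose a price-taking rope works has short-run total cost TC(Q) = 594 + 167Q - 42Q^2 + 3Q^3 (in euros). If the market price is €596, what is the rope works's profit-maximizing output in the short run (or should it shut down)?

Variable cost is VC = 167Q - 42Q^2 + 3Q^3, so AVC = VC/Q = 167 - 42Q + 3Q^2 and MC = dTC/dQ = 167 - 84Q + 9Q^2.
The AVC parabola has its vertex at Q = 42/6 = 7, where AVC = 167 - 42·7 + 3·7^2 = €20.
Since P = €596 ≥ min AVC = €20, price covers variable cost and the firm should produce.
Solving P = MC: -429 - 84Q + 9Q^2 = 0 ⇒ Q = -11/3 or 13. On the upward-sloping branch, Q* = 13.
Check: AVC at Q = 13 is €128 ≤ P, so revenue covers variable cost.
Profit = P·Q − TC = 596·13 − 2258 = €5490.

Produce at Q = 13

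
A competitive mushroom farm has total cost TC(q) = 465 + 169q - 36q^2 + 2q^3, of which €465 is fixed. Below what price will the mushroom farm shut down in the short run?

The shutdown price is the minimum of AVC. VC = 169q - 36q^2 + 2q^3, so AVC = 169 - 36q + 2q^2.
dAVC/dq = -36 + 4q = 0 gives q = 9. min AVC = 169 - 36·9 + 2·9^2 = 7.
The firm shuts down for any P below €7.

€7 per unit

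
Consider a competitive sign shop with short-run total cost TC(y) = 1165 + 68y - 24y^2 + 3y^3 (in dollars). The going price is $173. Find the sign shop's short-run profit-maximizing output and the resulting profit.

AVC = 68 - 24y + 3y^2; min AVC = $20 at y = 4. Since P = $173 ≥ min AVC, the firm produces.
MC = 68 - 48y + 9y^2. Setting P = MC and taking the root on the rising branch gives y* = 7.
TR = 173·7 = 1211. TC = 1165 + 329 = 1494. Profit = 1211 − 1494 = -$283.
Shutting down would mean losing the fixed cost of $1165, so operating at a loss of $283 is better by $882.

Profit = -$283 at y = 7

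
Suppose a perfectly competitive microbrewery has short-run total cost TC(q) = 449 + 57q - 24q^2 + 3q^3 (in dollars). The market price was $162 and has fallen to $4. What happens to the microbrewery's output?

Output falls from 7 to 0 (the firm shuts down)

AVC = 57 - 24q + 3q^2, minimized at q = 4 where min AVC = $9. MC = 57 - 48q + 9q^2.
At P = $162 ≥ min AVC, set P = MC on the rising branch: q = 7.
At P = $4 < min AVC = $9, price no longer covers variable cost at any output, so the firm shuts down: q = 0.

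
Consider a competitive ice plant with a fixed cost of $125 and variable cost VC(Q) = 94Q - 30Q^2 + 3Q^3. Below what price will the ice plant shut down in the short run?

$19 per unit

Short-run supply begins at min AVC. From VC = 94Q - 30Q^2 + 3Q^3, AVC = 94 - 30Q + 3Q^2.
At the minimum of AVC, MC = AVC. MC = 94 - 60Q + 9Q^2; setting MC = AVC gives 6Q^2 - 30Q = 0, so Q = 5. min AVC = 19.
The firm shuts down for any P below $19.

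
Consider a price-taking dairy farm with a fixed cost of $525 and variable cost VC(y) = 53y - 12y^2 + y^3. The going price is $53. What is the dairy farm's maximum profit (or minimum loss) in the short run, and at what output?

AVC = 53 - 12y + y^2 has its minimum $17 at y = 6; price $53 clears that bar, so the firm operates.
With MC = 53 - 24y + 3y^2, P = MC on the upward-sloping part at y* = 8.
TR = 53·8 = 424. TC = 525 + 168 = 693. Profit = 424 − 693 = -$269.
Shutting down would mean losing the fixed cost of $525, so operating at a loss of $269 is better by $256.

Profit = -$269 at y = 8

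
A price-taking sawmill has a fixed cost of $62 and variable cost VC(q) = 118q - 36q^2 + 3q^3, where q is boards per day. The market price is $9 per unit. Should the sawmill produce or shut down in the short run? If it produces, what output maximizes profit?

Strip out fixed cost: VC = 118q - 36q^2 + 3q^3. Then AVC = 118 - 36q + 3q^2 and MC = 118 - 72q + 9q^2.
AVC is minimized where dAVC/dq = -36 + 6q = 0, at q = 6; min AVC = 118 - 36·6 + 3·6^2 = $10.
Since P = $9 < min AVC = $10, price fails to cover variable cost at any output.
Best response: produce nothing and absorb the $62 fixed cost.

Shut down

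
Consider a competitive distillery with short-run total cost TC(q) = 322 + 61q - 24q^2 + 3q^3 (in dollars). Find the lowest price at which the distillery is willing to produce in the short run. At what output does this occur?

$13 per unit, at q = 4

Short-run supply begins at min AVC. From VC = 61q - 24q^2 + 3q^3, AVC = 61 - 24q + 3q^2.
dAVC/dq = -24 + 6q = 0 gives q = 4. min AVC = 61 - 24·4 + 3·4^2 = 13.
The firm shuts down for any P below $13.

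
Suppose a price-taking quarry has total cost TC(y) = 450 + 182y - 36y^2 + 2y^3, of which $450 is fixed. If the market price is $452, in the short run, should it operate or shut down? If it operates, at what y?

Produce at y = 15

From TC, MC = TC'(y) = 182 - 72y + 6y^2 and AVC = VC/y = 182 - 36y + 2y^2.
AVC hits its minimum where MC = AVC, at y = 9, giving min AVC = 182 - 36·9 + 2·9^2 = $20.
Since P = $452 ≥ min AVC = $20, price covers variable cost and the firm should produce.
Set P = MC: 452 = 182 - 72y + 6y^2 → -270 - 72y + 6y^2 = 0. The roots are y = -3 and y = 15; the profit-maximizing output is on the rising part of MC, so y* = 15.
Check: AVC at y = 15 is $92 ≤ P, so revenue covers variable cost.
Profit = P·y − TC = 452·15 − 1830 = $4950.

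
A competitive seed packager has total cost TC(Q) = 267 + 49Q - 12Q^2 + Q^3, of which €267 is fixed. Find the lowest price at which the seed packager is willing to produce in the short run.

€13 per unit

The firm shuts down when price falls below the minimum of average variable cost. AVC = VC/Q = 49 - 12Q + Q^2.
dAVC/dQ = -12 + 2Q = 0 gives Q = 6. min AVC = 49 - 12·6 + 6^2 = 13.
The firm shuts down for any P below €13.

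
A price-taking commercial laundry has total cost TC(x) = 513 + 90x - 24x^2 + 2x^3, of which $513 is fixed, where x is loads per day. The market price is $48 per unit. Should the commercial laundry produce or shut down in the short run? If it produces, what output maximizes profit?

Produce at x = 7

From TC, MC = TC'(x) = 90 - 48x + 6x^2 and AVC = VC/x = 90 - 24x + 2x^2.
AVC is minimized where dAVC/dx = -24 + 4x = 0, at x = 6; min AVC = 90 - 24·6 + 2·6^2 = $18.
Because $48 ≥ $18, revenue can cover variable cost; the firm operates.
Set P = MC: 48 = 90 - 48x + 6x^2 → 42 - 48x + 6x^2 = 0. The roots are x = 1 and x = 7; the profit-maximizing output is on the rising part of MC, so x* = 7.
Check: AVC at x = 7 is $20 ≤ P, so revenue covers variable cost.
Profit = P·x − TC = 48·7 − 653 = -$317, a loss, but smaller than the $513 fixed cost the firm would lose by shutting down.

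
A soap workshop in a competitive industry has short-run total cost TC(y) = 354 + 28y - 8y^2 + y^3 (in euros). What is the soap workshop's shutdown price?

€12 per unit

The firm shuts down when price falls below the minimum of average variable cost. AVC = VC/y = 28 - 8y + y^2.
dAVC/dy = -8 + 2y = 0 gives y = 4. min AVC = 28 - 8·4 + 4^2 = 12.
For P < €12 the firm produces nothing.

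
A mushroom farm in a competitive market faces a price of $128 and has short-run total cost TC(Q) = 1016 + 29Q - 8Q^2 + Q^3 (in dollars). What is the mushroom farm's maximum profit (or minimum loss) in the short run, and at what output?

Profit = -$206 at Q = 9

AVC = 29 - 8Q + Q^2 has its minimum $13 at Q = 4; price $128 clears that bar, so the firm operates.
With MC = 29 - 16Q + 3Q^2, P = MC on the upward-sloping part at Q* = 9.
TR = 128·9 = 1152. TC = 1016 + 342 = 1358. Profit = 1152 − 1358 = -$206.
That loss of $206 beats the $1016 the firm would lose by shutting down; producing recovers $810 of fixed cost.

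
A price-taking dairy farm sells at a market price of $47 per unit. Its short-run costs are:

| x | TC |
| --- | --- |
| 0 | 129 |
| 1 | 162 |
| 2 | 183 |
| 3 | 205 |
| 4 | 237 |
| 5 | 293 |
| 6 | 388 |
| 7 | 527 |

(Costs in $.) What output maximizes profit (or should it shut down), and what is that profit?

Compute π = P·x − TC at each output: x=0: -129; x=1: -115; x=2: -89; x=3: -64; x=4: -49; x=5: -58; x=6: -106; x=7: -198.
Profit is maximized at x = 4. AVC there is 108/4 = $27 ≤ P, so producing beats shutting down (which would give -$129).

x = 4; profit = -$49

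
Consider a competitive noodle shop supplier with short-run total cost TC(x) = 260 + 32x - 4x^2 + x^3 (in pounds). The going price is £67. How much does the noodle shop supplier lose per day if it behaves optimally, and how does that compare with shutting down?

AVC = 32 - 4x + x^2; min AVC = £28 at x = 2. Since P = £67 ≥ min AVC, the firm produces.
With MC = 32 - 8x + 3x^2, P = MC on the upward-sloping part at x* = 5.
TR = 67·5 = 335. TC = 260 + 185 = 445. Profit = 335 − 445 = -£110.
That loss of £110 beats the £260 the firm would lose by shutting down; producing recovers £150 of fixed cost.

Profit = -£110 at x = 5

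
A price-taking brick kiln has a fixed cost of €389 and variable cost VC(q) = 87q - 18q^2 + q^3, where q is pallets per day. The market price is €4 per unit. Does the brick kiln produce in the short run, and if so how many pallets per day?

Shut down

From TC, MC = TC'(q) = 87 - 36q + 3q^2 and AVC = VC/q = 87 - 18q + q^2.
The AVC parabola has its vertex at q = 18/2 = 9, where AVC = 87 - 18·9 + 9^2 = €6.
P = €4 lies below min AVC = €6; no output level covers variable cost.
The firm minimizes its loss by shutting down and losing only its fixed cost of €389.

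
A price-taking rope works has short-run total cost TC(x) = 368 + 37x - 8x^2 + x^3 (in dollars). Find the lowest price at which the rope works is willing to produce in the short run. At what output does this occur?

$21 per unit, at x = 4

The firm shuts down when price falls below the minimum of average variable cost. AVC = VC/x = 37 - 8x + x^2.
dAVC/dx = -8 + 2x = 0 gives x = 4. min AVC = 37 - 8·4 + 4^2 = 21.
So the shutdown price is $21.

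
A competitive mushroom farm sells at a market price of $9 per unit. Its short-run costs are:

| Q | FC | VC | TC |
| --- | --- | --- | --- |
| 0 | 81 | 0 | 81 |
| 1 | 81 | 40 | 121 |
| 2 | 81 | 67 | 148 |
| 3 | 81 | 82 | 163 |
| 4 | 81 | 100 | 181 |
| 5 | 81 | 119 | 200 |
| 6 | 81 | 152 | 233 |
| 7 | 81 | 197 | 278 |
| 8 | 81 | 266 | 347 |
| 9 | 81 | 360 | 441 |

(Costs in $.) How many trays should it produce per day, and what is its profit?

Q = 0 (shut down); profit = -$81

Profit at each row (π = 9Q − TC): Q=0: -81; Q=1: -112; Q=2: -130; Q=3: -136; Q=4: -145; Q=5: -155; Q=6: -179; Q=7: -215; Q=8: -275; Q=9: -360.
Profit is highest at Q = 0. Equivalently, the lowest AVC in the table is 119/5 ≈ $23.80 at Q = 5, and P = $9 falls below it — price never covers variable cost, so the firm shuts down and loses only its fixed cost.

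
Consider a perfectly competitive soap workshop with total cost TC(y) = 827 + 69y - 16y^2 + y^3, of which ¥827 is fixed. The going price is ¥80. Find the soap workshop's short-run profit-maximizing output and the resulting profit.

Profit = -¥101 at y = 11

AVC = 69 - 16y + y^2 has its minimum ¥5 at y = 8; price ¥80 clears that bar, so the firm operates.
With MC = 69 - 32y + 3y^2, P = MC on the upward-sloping part at y* = 11.
TR = 80·11 = 880. TC = 827 + 154 = 981. Profit = 880 − 981 = -¥101.
Shutting down would mean losing the fixed cost of ¥827, so operating at a loss of ¥101 is better by ¥726.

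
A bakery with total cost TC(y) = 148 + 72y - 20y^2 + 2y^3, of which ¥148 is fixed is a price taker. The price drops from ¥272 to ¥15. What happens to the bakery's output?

AVC = 72 - 20y + 2y^2, minimized at y = 5 where min AVC = ¥22. MC = 72 - 40y + 6y^2.
With P = ¥272 above the shutdown price, P = MC gives y = 10.
At P = ¥15 < min AVC = ¥22, price no longer covers variable cost at any output, so the firm shuts down: y = 0.

Output falls from 10 to 0 (the firm shuts down)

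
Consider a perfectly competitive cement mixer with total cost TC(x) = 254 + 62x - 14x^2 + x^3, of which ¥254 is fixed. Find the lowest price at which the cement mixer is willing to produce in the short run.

Short-run supply begins at min AVC. From VC = 62x - 14x^2 + x^3, AVC = 62 - 14x + x^2.
At the minimum of AVC, MC = AVC. MC = 62 - 28x + 3x^2; setting MC = AVC gives 2x^2 - 14x = 0, so x = 7. min AVC = 13.
The firm shuts down for any P below ¥13.

¥13 per unit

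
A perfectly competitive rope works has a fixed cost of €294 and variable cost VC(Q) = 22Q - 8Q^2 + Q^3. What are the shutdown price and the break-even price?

Shutdown price = €6; break-even price = €57

Shutdown price = min AVC. AVC = 22 - 8Q + Q^2, with vertex at Q = 4 and minimum €6.
ATC = 294/Q + 22 - 8Q + Q^2. Setting dATC/dQ = −294/Q^2 − 8 + 2Q = 0 gives Q = 7 (since 2·7^3 − 8·7^2 = 294).
min ATC = 294/7 + 22 − 8·7 + 7^2 = €57. That is the break-even price.
For €6 ≤ P < €57 the firm produces at a loss; below €6 it shuts down.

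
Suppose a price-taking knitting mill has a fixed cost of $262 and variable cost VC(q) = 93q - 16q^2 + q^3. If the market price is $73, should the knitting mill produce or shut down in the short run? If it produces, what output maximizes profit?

Produce at q = 10

Strip out fixed cost: VC = 93q - 16q^2 + q^3. Then AVC = 93 - 16q + q^2 and MC = 93 - 32q + 3q^2.
AVC is minimized where dAVC/dq = -16 + 2q = 0, at q = 8; min AVC = 93 - 16·8 + 8^2 = $29.
Because $73 ≥ $29, revenue can cover variable cost; the firm operates.
Set P = MC: 73 = 93 - 32q + 3q^2 → 20 - 32q + 3q^2 = 0. The roots are q = 2/3 and q = 10; the profit-maximizing output is on the rising part of MC, so q* = 10.
Check: AVC at q = 10 is $33 ≤ P, so revenue covers variable cost.
Profit = P·q − TC = 73·10 − 592 = $138.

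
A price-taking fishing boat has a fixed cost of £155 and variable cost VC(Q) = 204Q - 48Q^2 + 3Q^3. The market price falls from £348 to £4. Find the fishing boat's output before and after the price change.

MC = 204 - 96Q + 9Q^2; the shutdown threshold is min AVC = £12 (at Q = 8).
At P = £348 ≥ min AVC, set P = MC on the rising branch: Q = 12.
At P = £4 < min AVC = £12, price no longer covers variable cost at any output, so the firm shuts down: Q = 0.

Output falls from 12 to 0 (the firm shuts down)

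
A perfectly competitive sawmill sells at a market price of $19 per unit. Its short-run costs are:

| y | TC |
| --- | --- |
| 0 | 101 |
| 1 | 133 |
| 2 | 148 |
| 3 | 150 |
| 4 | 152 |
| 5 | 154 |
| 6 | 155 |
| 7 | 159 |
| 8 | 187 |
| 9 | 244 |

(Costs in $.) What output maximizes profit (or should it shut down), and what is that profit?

y = 7; profit = -$26

Tabulate TR − TC: y=0: -101; y=1: -114; y=2: -110; y=3: -93; y=4: -76; y=5: -59; y=6: -41; y=7: -26; y=8: -35; y=9: -73.
Profit is maximized at y = 7. AVC there is 58/7 = $8.29 ≤ P, so producing beats shutting down (which would give -$101).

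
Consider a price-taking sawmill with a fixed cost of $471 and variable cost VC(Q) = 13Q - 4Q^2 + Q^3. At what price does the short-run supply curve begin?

$9 per unit

The shutdown price is the minimum of AVC. VC = 13Q - 4Q^2 + Q^3, so AVC = 13 - 4Q + Q^2.
dAVC/dQ = -4 + 2Q = 0 gives Q = 2. min AVC = 13 - 4·2 + 2^2 = 9.
For P < $9 the firm produces nothing.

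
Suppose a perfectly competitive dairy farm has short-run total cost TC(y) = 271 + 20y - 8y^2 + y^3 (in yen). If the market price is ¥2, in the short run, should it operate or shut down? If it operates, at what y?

Shut down

Variable cost is VC = 20y - 8y^2 + y^3, so AVC = VC/y = 20 - 8y + y^2 and MC = dTC/dy = 20 - 16y + 3y^2.
The AVC parabola has its vertex at y = 8/2 = 4, where AVC = 20 - 8·4 + 4^2 = ¥4.
P = ¥2 lies below min AVC = ¥4; no output level covers variable cost.
Shutting down limits the loss to fixed cost, ¥271.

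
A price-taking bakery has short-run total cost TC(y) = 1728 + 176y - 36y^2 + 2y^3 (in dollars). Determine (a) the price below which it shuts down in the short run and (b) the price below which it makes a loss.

AVC = 176 - 36y + 2y^2; minimized at y = 9, giving min AVC = $14. That is the shutdown price.
ATC = 1728/y + 176 - 36y + 2y^2. Setting dATC/dy = −1728/y^2 − 36 + 4y = 0 gives y = 12 (since 4·12^3 − 36·12^2 = 1728).
min ATC = 1728/12 + 176 − 36·12 + 2·12^2 = $176. That is the break-even price.
For $14 ≤ P < $176 the firm produces at a loss; below $14 it shuts down.

Shutdown price = $14; break-even price = $176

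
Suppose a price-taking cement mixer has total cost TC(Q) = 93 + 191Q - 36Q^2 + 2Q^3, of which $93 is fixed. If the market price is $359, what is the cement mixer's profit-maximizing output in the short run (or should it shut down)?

Produce at Q = 14

Strip out fixed cost: VC = 191Q - 36Q^2 + 2Q^3. Then AVC = 191 - 36Q + 2Q^2 and MC = 191 - 72Q + 6Q^2.
AVC hits its minimum where MC = AVC, at Q = 9, giving min AVC = 191 - 36·9 + 2·9^2 = $29.
Since P = $359 ≥ min AVC = $29, price covers variable cost and the firm should produce.
P = MC gives -168 - 72Q + 6Q^2 = 0, with roots -2 and 14. Take the larger (rising MC): Q* = 14.
Check: AVC at Q = 14 is $79 ≤ P, so revenue covers variable cost.
Profit = P·Q − TC = 359·14 − 1199 = $3827.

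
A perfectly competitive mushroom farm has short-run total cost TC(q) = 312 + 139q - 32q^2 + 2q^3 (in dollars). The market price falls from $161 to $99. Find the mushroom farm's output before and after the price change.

MC = 139 - 64q + 6q^2; the shutdown threshold is min AVC = $11 (at q = 8).
At P = $161 ≥ min AVC, set P = MC on the rising branch: q = 11.
At P = $99 ≥ min AVC, set P = MC: q = 10. The firm stays open but cuts output.

Output falls from 11 to 10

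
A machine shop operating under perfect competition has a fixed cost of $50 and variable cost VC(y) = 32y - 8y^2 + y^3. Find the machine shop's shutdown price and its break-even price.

Shutdown price = min AVC. AVC = 32 - 8y + y^2, with vertex at y = 4 and minimum $16.
ATC = 50/y + 32 - 8y + y^2. Setting dATC/dy = −50/y^2 − 8 + 2y = 0 gives y = 5 (since 2·5^3 − 8·5^2 = 50).
min ATC = 50/5 + 32 − 8·5 + 5^2 = $27. That is the break-even price.
For $16 ≤ P < $27 the firm produces at a loss; below $16 it shuts down.

Shutdown price = $16; break-even price = $27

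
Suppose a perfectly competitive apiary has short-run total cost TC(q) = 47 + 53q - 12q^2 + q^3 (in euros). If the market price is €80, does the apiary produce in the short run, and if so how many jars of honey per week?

Produce at q = 9

Strip out fixed cost: VC = 53q - 12q^2 + q^3. Then AVC = 53 - 12q + q^2 and MC = 53 - 24q + 3q^2.
The AVC parabola has its vertex at q = 12/2 = 6, where AVC = 53 - 12·6 + 6^2 = €17.
Because €80 ≥ €17, revenue can cover variable cost; the firm operates.
Solving P = MC: -27 - 24q + 3q^2 = 0 ⇒ q = -1 or 9. On the upward-sloping branch, q* = 9.
Check: AVC at q = 9 is €26 ≤ P, so revenue covers variable cost.
Profit = P·q − TC = 80·9 − 281 = €439.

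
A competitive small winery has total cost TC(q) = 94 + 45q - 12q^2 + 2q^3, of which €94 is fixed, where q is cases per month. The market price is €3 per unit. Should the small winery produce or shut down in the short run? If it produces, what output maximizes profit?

From TC, MC = TC'(q) = 45 - 24q + 6q^2 and AVC = VC/q = 45 - 12q + 2q^2.
AVC hits its minimum where MC = AVC, at q = 3, giving min AVC = 45 - 12·3 + 2·3^2 = €27.
P = €3 lies below min AVC = €27; no output level covers variable cost.
Best response: produce nothing and absorb the €94 fixed cost.

Shut down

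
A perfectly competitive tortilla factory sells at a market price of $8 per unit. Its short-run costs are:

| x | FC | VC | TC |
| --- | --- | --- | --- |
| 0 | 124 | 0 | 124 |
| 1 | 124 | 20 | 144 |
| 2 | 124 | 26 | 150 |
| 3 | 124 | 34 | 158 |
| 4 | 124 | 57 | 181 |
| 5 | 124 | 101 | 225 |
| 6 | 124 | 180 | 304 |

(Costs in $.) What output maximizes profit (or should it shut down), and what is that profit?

x = 0 (shut down); profit = -$124

Compute π = P·x − TC at each output: x=0: -124; x=1: -136; x=2: -134; x=3: -134; x=4: -149; x=5: -185; x=6: -256.
Profit is highest at x = 0. Equivalently, the lowest AVC in the table is 34/3 ≈ $11.33 at x = 3, and P = $8 falls below it — price never covers variable cost, so the firm shuts down and loses only its fixed cost.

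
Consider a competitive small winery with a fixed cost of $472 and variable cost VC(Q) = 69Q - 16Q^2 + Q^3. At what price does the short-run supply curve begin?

The shutdown price is the minimum of AVC. VC = 69Q - 16Q^2 + Q^3, so AVC = 69 - 16Q + Q^2.
At the minimum of AVC, MC = AVC. MC = 69 - 32Q + 3Q^2; setting MC = AVC gives 2Q^2 - 16Q = 0, so Q = 8. min AVC = 5.
So the shutdown price is $5.

$5 per unit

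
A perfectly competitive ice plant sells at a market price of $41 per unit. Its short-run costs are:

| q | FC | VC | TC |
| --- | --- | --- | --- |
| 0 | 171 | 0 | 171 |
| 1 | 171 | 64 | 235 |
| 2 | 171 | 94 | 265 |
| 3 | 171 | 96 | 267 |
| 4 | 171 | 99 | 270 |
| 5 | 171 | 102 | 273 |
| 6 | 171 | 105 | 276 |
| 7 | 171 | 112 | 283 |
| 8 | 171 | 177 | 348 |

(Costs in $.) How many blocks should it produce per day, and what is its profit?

Compute π = P·q − TC at each output: q=0: -171; q=1: -194; q=2: -183; q=3: -144; q=4: -106; q=5: -68; q=6: -30; q=7: 4; q=8: -20.
Profit is maximized at q = 7. AVC there is 112/7 = $16 ≤ P, so producing beats shutting down (which would give -$171).

q = 7; profit = $4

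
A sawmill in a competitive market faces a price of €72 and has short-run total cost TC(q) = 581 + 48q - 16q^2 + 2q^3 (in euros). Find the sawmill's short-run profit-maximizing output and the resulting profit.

Profit = -€293 at q = 6

AVC = 48 - 16q + 2q^2 has its minimum €16 at q = 4; price €72 clears that bar, so the firm operates.
With MC = 48 - 32q + 6q^2, P = MC on the upward-sloping part at q* = 6.
TR = 72·6 = 432. TC = 581 + 144 = 725. Profit = 432 − 725 = -€293.
That loss of €293 beats the €581 the firm would lose by shutting down; producing recovers €288 of fixed cost.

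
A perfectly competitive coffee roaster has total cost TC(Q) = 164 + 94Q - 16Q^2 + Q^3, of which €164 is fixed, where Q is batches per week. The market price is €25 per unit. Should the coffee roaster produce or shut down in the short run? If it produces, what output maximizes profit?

From TC, MC = TC'(Q) = 94 - 32Q + 3Q^2 and AVC = VC/Q = 94 - 16Q + Q^2.
The AVC parabola has its vertex at Q = 16/2 = 8, where AVC = 94 - 16·8 + 8^2 = €30.
P = €25 lies below min AVC = €30; no output level covers variable cost.
Best response: produce nothing and absorb the €164 fixed cost.

Shut down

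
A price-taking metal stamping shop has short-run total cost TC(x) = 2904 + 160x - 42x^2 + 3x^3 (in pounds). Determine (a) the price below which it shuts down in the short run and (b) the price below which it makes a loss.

Shutdown price = £13; break-even price = £325

Shutdown price = min AVC. AVC = 160 - 42x + 3x^2, with vertex at x = 7 and minimum £13.
ATC = 2904/x + 160 - 42x + 3x^2. Setting dATC/dx = −2904/x^2 − 42 + 6x = 0 gives x = 11 (since 6·11^3 − 42·11^2 = 2904).
min ATC = 2904/11 + 160 − 42·11 + 3·11^2 = £325. That is the break-even price.
For £13 ≤ P < £325 the firm produces at a loss; below £13 it shuts down.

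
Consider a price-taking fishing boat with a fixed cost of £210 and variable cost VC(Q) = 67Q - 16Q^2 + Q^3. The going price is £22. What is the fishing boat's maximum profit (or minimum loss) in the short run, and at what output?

AVC = 67 - 16Q + Q^2 has its minimum £3 at Q = 8; price £22 clears that bar, so the firm operates.
MC = 67 - 32Q + 3Q^2. Setting P = MC and taking the root on the rising branch gives Q* = 9.
TR = 22·9 = 198. TC = 210 + 36 = 246. Profit = 198 − 246 = -£48.
Shutting down would mean losing the fixed cost of £210, so operating at a loss of £48 is better by £162.

Profit = -£48 at Q = 9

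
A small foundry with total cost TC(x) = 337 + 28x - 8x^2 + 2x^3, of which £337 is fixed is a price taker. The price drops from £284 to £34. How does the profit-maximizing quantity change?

AVC = 28 - 8x + 2x^2, minimized at x = 2 where min AVC = £20. MC = 28 - 16x + 6x^2.
With P = £284 above the shutdown price, P = MC gives x = 8.
At P = £34 ≥ min AVC, set P = MC: x = 3. The firm stays open but cuts output.

Output falls from 8 to 3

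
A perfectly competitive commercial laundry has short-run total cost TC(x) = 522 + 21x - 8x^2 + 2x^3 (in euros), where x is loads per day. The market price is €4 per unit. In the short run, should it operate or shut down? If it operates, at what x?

Shut down

Strip out fixed cost: VC = 21x - 8x^2 + 2x^3. Then AVC = 21 - 8x + 2x^2 and MC = 21 - 16x + 6x^2.
AVC hits its minimum where MC = AVC, at x = 2, giving min AVC = 21 - 8·2 + 2·2^2 = €13.
With P < min AVC (€4 < €13), every unit sold adds to the loss.
The firm minimizes its loss by shutting down and losing only its fixed cost of €522.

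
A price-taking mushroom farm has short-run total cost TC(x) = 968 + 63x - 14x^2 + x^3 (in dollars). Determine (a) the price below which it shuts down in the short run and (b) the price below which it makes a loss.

AVC = 63 - 14x + x^2; minimized at x = 7, giving min AVC = $14. That is the shutdown price.
ATC = 968/x + 63 - 14x + x^2. Setting dATC/dx = −968/x^2 − 14 + 2x = 0 gives x = 11 (since 2·11^3 − 14·11^2 = 968).
min ATC = 968/11 + 63 − 14·11 + 11^2 = $118. That is the break-even price.
For $14 ≤ P < $118 the firm produces at a loss; below $14 it shuts down.

Shutdown price = $14; break-even price = $118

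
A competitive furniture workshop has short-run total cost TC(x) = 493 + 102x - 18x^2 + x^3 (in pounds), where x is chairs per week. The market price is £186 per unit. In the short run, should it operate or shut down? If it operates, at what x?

Strip out fixed cost: VC = 102x - 18x^2 + x^3. Then AVC = 102 - 18x + x^2 and MC = 102 - 36x + 3x^2.
The AVC parabola has its vertex at x = 18/2 = 9, where AVC = 102 - 18·9 + 9^2 = £21.
Since P = £186 ≥ min AVC = £21, price covers variable cost and the firm should produce.
Solving P = MC: -84 - 36x + 3x^2 = 0 ⇒ x = -2 or 14. On the upward-sloping branch, x* = 14.
Check: AVC at x = 14 is £46 ≤ P, so revenue covers variable cost.
Profit = P·x − TC = 186·14 − 1137 = £1467.

Produce at x = 14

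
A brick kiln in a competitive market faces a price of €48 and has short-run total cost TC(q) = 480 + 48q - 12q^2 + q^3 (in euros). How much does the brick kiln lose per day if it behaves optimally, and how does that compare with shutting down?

AVC = 48 - 12q + q^2; min AVC = €12 at q = 6. Since P = €48 ≥ min AVC, the firm produces.
With MC = 48 - 24q + 3q^2, P = MC on the upward-sloping part at q* = 8.
TR = 48·8 = 384. TC = 480 + 128 = 608. Profit = 384 − 608 = -€224.
By producing, the firm covers all variable cost plus €256 of fixed cost; shutting down would lose the full €480.

Profit = -€224 at q = 8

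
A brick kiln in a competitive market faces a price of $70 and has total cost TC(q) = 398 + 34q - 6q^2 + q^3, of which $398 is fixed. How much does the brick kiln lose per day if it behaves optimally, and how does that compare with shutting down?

Profit = -$182 at q = 6

AVC = 34 - 6q + q^2; min AVC = $25 at q = 3. Since P = $70 ≥ min AVC, the firm produces.
With MC = 34 - 12q + 3q^2, P = MC on the upward-sloping part at q* = 6.
TR = 70·6 = 420. TC = 398 + 204 = 602. Profit = 420 − 602 = -$182.
By producing, the firm covers all variable cost plus $216 of fixed cost; shutting down would lose the full $398.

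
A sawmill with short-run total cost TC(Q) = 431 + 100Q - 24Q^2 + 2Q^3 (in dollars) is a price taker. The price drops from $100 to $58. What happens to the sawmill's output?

Output falls from 8 to 7

AVC = 100 - 24Q + 2Q^2, minimized at Q = 6 where min AVC = $28. MC = 100 - 48Q + 6Q^2.
With P = $100 above the shutdown price, P = MC gives Q = 8.
At P = $58 ≥ min AVC, set P = MC: Q = 7. The firm stays open but cuts output.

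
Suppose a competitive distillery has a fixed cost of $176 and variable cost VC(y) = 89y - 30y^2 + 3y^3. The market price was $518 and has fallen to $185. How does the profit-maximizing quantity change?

MC = 89 - 60y + 9y^2; the shutdown threshold is min AVC = $14 (at y = 5).
At P = $518 ≥ min AVC, set P = MC on the rising branch: y = 11.
At P = $185 ≥ min AVC, set P = MC: y = 8. The firm stays open but cuts output.

Output falls from 11 to 8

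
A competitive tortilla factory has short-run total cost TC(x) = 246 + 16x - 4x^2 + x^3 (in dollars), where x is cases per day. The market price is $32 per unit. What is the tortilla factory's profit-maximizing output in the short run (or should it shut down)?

Produce at x = 4

Variable cost is VC = 16x - 4x^2 + x^3, so AVC = VC/x = 16 - 4x + x^2 and MC = dTC/dx = 16 - 8x + 3x^2.
AVC hits its minimum where MC = AVC, at x = 2, giving min AVC = 16 - 4·2 + 2^2 = $12.
P = $32 exceeds min AVC = $12, so the firm stays open.
Solving P = MC: -16 - 8x + 3x^2 = 0 ⇒ x = -4/3 or 4. On the upward-sloping branch, x* = 4.
Check: AVC at x = 4 is $16 ≤ P, so revenue covers variable cost.
Profit = P·x − TC = 32·4 − 310 = -$182, a loss, but smaller than the $246 fixed cost the firm would lose by shutting down.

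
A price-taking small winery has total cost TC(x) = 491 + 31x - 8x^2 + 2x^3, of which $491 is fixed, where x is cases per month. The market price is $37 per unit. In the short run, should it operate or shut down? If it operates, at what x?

Produce at x = 3

Strip out fixed cost: VC = 31x - 8x^2 + 2x^3. Then AVC = 31 - 8x + 2x^2 and MC = 31 - 16x + 6x^2.
AVC is minimized where dAVC/dx = -8 + 4x = 0, at x = 2; min AVC = 31 - 8·2 + 2·2^2 = $23.
P = $37 exceeds min AVC = $23, so the firm stays open.
Set P = MC: 37 = 31 - 16x + 6x^2 → -6 - 16x + 6x^2 = 0. The roots are x = -1/3 and x = 3; the profit-maximizing output is on the rising part of MC, so x* = 3.
Check: AVC at x = 3 is $25 ≤ P, so revenue covers variable cost.
Profit = P·x − TC = 37·3 − 566 = -$455, a loss, but smaller than the $491 fixed cost the firm would lose by shutting down.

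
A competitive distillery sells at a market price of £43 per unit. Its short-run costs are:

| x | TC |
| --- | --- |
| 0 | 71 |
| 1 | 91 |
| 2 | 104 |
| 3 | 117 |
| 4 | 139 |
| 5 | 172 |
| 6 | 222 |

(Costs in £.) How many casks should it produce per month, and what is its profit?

Tabulate TR − TC: x=0: -71; x=1: -48; x=2: -18; x=3: 12; x=4: 33; x=5: 43; x=6: 36.
Profit is maximized at x = 5. AVC there is 101/5 = £20.20 ≤ P, so producing beats shutting down (which would give -£71).

x = 5; profit = £43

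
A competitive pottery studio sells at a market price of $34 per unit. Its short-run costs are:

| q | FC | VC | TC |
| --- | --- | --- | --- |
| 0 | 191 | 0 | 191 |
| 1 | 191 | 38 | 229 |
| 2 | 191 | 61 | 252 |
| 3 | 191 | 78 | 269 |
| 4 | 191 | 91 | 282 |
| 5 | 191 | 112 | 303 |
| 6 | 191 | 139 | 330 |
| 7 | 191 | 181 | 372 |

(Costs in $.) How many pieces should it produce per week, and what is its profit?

Compute π = P·q − TC at each output: q=0: -191; q=1: -195; q=2: -184; q=3: -167; q=4: -146; q=5: -133; q=6: -126; q=7: -134.
Profit is maximized at q = 6. AVC there is 139/6 = $23.17 ≤ P, so producing beats shutting down (which would give -$191).

q = 6; profit = -$126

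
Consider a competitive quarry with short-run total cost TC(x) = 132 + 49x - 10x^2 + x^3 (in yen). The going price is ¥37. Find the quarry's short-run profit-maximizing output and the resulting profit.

AVC = 49 - 10x + x^2; min AVC = ¥24 at x = 5. Since P = ¥37 ≥ min AVC, the firm produces.
With MC = 49 - 20x + 3x^2, P = MC on the upward-sloping part at x* = 6.
TR = 37·6 = 222. TC = 132 + 150 = 282. Profit = 222 − 282 = -¥60.
That loss of ¥60 beats the ¥132 the firm would lose by shutting down; producing recovers ¥72 of fixed cost.

Profit = -¥60 at x = 6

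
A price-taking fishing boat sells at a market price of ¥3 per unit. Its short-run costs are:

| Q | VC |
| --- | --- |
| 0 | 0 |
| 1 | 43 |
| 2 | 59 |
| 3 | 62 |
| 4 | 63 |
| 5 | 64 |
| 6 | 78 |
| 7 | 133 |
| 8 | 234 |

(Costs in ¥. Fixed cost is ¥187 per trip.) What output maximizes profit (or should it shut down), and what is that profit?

Q = 0 (shut down); profit = -¥187

Tabulate TR − TC: Q=0: -187; Q=1: -227; Q=2: -240; Q=3: -240; Q=4: -238; Q=5: -236; Q=6: -247; Q=7: -299; Q=8: -397.
Profit is highest at Q = 0. Equivalently, the lowest AVC in the table is 64/5 ≈ ¥12.80 at Q = 5, and P = ¥3 falls below it — price never covers variable cost, so the firm shuts down and loses only its fixed cost.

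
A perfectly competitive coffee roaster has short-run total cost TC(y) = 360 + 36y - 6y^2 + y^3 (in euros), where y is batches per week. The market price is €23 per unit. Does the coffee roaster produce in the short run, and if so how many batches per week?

Shut down

Strip out fixed cost: VC = 36y - 6y^2 + y^3. Then AVC = 36 - 6y + y^2 and MC = 36 - 12y + 3y^2.
The AVC parabola has its vertex at y = 6/2 = 3, where AVC = 36 - 6·3 + 3^2 = €27.
Since P = €23 < min AVC = €27, price fails to cover variable cost at any output.
Best response: produce nothing and absorb the €360 fixed cost.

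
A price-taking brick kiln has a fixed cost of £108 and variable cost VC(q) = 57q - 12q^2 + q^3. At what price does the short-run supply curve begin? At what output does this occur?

£21 per unit, at q = 6

The shutdown price is the minimum of AVC. VC = 57q - 12q^2 + q^3, so AVC = 57 - 12q + q^2.
dAVC/dq = -12 + 2q = 0 gives q = 6. min AVC = 57 - 12·6 + 6^2 = 21.
For P < £21 the firm produces nothing.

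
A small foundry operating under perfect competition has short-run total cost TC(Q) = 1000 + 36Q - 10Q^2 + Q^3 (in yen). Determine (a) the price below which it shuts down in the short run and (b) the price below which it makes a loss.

Shutdown price = ¥11; break-even price = ¥136

AVC = 36 - 10Q + Q^2; minimized at Q = 5, giving min AVC = ¥11. That is the shutdown price.
ATC = 1000/Q + 36 - 10Q + Q^2. Setting dATC/dQ = −1000/Q^2 − 10 + 2Q = 0 gives Q = 10 (since 2·10^3 − 10·10^2 = 1000).
min ATC = 1000/10 + 36 − 10·10 + 10^2 = ¥136. That is the break-even price.
For ¥11 ≤ P < ¥136 the firm produces at a loss; below ¥11 it shuts down.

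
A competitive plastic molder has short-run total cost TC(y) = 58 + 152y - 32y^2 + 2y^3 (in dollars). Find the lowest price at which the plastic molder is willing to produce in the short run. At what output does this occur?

Short-run supply begins at min AVC. From VC = 152y - 32y^2 + 2y^3, AVC = 152 - 32y + 2y^2.
At the minimum of AVC, MC = AVC. MC = 152 - 64y + 6y^2; setting MC = AVC gives 4y^2 - 32y = 0, so y = 8. min AVC = 24.
For P < $24 the firm produces nothing.

$24 per unit, at y = 8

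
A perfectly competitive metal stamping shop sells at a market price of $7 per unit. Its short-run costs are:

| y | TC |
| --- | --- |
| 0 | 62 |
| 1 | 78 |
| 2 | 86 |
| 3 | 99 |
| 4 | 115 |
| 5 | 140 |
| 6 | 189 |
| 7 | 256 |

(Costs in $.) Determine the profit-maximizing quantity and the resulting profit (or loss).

Tabulate TR − TC: y=0: -62; y=1: -71; y=2: -72; y=3: -78; y=4: -87; y=5: -105; y=6: -147; y=7: -207.
Profit is highest at y = 0. Equivalently, the lowest AVC in the table is 24/2 ≈ $12 at y = 2, and P = $7 falls below it — price never covers variable cost, so the firm shuts down and loses only its fixed cost.

y = 0 (shut down); profit = -$62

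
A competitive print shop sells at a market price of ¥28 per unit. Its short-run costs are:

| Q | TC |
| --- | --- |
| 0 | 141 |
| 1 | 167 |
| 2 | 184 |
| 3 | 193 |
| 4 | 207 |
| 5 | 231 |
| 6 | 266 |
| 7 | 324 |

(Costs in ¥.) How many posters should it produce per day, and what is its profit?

Compute π = P·Q − TC at each output: Q=0: -141; Q=1: -139; Q=2: -128; Q=3: -109; Q=4: -95; Q=5: -91; Q=6: -98; Q=7: -128.
Profit is maximized at Q = 5. AVC there is 90/5 = ¥18 ≤ P, so producing beats shutting down (which would give -¥141).

Q = 5; profit = -¥91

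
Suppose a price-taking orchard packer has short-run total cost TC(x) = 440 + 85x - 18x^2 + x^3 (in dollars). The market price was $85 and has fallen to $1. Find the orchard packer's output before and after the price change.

MC = 85 - 36x + 3x^2; the shutdown threshold is min AVC = $4 (at x = 9).
With P = $85 above the shutdown price, P = MC gives x = 12.
At P = $1 < min AVC = $4, price no longer covers variable cost at any output, so the firm shuts down: x = 0.

Output falls from 12 to 0 (the firm shuts down)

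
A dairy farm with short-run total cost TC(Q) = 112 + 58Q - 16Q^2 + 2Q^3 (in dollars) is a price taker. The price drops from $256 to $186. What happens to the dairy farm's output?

Output falls from 9 to 8

AVC = 58 - 16Q + 2Q^2, minimized at Q = 4 where min AVC = $26. MC = 58 - 32Q + 6Q^2.
At P = $256 ≥ min AVC, set P = MC on the rising branch: Q = 9.
At P = $186 ≥ min AVC, set P = MC: Q = 8. The firm stays open but cuts output.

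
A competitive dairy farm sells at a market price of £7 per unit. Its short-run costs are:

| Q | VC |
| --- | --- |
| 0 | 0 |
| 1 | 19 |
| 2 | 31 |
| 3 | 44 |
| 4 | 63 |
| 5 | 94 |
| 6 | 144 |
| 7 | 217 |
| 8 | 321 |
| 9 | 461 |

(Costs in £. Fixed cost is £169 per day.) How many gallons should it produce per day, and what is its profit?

Compute π = P·Q − TC at each output: Q=0: -169; Q=1: -181; Q=2: -186; Q=3: -192; Q=4: -204; Q=5: -228; Q=6: -271; Q=7: -337; Q=8: -434; Q=9: -567.
Profit is highest at Q = 0. Equivalently, the lowest AVC in the table is 44/3 ≈ £14.67 at Q = 3, and P = £7 falls below it — price never covers variable cost, so the firm shuts down and loses only its fixed cost.

Q = 0 (shut down); profit = -£169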